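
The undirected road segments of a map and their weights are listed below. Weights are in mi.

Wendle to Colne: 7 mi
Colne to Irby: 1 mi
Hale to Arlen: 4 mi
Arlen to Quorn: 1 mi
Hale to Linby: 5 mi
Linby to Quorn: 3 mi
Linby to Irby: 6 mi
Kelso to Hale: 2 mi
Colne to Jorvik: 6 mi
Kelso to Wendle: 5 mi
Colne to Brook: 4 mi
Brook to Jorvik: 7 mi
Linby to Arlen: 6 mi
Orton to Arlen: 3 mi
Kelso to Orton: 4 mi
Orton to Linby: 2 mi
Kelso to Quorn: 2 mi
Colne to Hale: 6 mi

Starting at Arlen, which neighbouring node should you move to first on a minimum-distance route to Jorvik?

Candidate routes:
Arlen–Hale–Colne–Jorvik: 4+6+6 = 16
Arlen–Quorn–Kelso–Hale–Colne–Jorvik: 1+2+2+6+6 = 17
Arlen–Orton–Linby–Irby–Colne–Jorvik: 3+2+6+1+6 = 18
Arlen–Quorn–Linby–Irby–Colne–Jorvik: 1+3+6+1+6 = 17
The minimum is 16 mi via Arlen–Hale–Colne–Jorvik.
So from Arlen the first move is to Hale.

Hale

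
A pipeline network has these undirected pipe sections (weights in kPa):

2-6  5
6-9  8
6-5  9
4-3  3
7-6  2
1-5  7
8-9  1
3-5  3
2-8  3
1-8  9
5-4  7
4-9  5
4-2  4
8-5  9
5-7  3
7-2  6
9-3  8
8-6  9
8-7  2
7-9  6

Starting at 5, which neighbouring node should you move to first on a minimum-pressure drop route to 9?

7

Enumerating some paths:
5 → 7 → 9: 3+6 = 9
5 → 7 → 8 → 9: 3+2+1 = 6
5 → 8 → 9: 9+1 = 10
5 → 3 → 9: 3+8 = 11
Cheapest is 5 → 7 → 8 → 9 at 6 kPa.
So from 5 the first move is to 7.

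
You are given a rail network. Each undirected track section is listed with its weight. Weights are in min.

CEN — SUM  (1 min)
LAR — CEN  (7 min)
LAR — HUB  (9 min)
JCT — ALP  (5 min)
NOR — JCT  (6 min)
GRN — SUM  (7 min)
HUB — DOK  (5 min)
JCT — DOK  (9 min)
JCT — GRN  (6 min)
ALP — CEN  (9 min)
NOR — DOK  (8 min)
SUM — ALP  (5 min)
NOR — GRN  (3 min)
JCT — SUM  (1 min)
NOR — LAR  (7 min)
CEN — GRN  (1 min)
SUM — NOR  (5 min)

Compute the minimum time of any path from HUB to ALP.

19 min

Candidate routes:
HUB–DOK–JCT–SUM–ALP: 5+9+1+5 = 20
HUB–DOK–JCT–ALP: 5+9+5 = 19
HUB–LAR–CEN–SUM–JCT–ALP: 9+7+1+1+5 = 23
HUB–LAR–CEN–SUM–ALP: 9+7+1+5 = 22
Cheapest is HUB–DOK–JCT–ALP at 19 min.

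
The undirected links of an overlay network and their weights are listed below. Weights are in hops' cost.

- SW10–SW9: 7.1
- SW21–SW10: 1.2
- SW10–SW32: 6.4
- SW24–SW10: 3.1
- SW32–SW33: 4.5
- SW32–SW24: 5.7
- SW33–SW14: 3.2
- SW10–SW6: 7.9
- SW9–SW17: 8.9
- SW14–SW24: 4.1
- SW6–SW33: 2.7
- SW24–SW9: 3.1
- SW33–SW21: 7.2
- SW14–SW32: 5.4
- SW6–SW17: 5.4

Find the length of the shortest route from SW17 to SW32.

12.6 hops' cost

Enumerating some paths:
SW17 - SW6 - SW10 - SW32: 5.4+7.9+6.4 = 19.7
SW17 - SW6 - SW33 - SW32: 5.4+2.7+4.5 = 12.6
SW17 - SW9 - SW24 - SW32: 8.9+3.1+5.7 = 17.7
SW17 - SW6 - SW33 - SW14 - SW32: 5.4+2.7+3.2+5.4 = 16.7
The minimum is 12.6 hops' cost via SW17 - SW6 - SW33 - SW32.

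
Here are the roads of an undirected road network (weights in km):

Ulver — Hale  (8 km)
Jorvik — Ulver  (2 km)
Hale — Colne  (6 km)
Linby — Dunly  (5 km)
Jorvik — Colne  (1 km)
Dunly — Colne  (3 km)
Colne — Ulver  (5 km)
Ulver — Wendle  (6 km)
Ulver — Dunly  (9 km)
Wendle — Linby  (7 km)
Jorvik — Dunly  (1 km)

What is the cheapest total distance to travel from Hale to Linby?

13 km

Candidate routes:
Hale → Colne → Jorvik → Dunly → Linby: 6+1+1+5 = 13
Hale → Colne → Dunly → Linby: 6+3+5 = 14
Cheapest is Hale → Colne → Jorvik → Dunly → Linby at 13 km.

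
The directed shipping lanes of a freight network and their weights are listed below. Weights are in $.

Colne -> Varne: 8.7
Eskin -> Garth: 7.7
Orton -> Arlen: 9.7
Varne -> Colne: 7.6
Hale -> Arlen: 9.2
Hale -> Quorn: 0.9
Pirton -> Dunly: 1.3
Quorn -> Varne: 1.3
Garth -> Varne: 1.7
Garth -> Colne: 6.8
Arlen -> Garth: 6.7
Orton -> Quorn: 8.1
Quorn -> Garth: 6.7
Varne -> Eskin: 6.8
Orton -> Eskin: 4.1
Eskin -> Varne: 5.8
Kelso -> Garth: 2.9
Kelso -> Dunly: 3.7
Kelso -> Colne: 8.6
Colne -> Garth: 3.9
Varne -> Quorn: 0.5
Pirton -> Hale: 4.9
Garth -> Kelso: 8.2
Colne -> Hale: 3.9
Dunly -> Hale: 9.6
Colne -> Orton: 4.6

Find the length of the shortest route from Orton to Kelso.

Shortest distances from Orton:
Orton: 0
Eskin: 4.1  (via Orton)
Quorn: 8.1  (via Orton)
Varne: 9.4  (via Quorn)
Arlen: 9.7  (via Orton)
Garth: 11.8  (via Eskin)
Colne: 17  (via Varne)
Kelso: 20  (via Garth)
Shortest route: Orton–Eskin–Garth–Kelso = $20.

$20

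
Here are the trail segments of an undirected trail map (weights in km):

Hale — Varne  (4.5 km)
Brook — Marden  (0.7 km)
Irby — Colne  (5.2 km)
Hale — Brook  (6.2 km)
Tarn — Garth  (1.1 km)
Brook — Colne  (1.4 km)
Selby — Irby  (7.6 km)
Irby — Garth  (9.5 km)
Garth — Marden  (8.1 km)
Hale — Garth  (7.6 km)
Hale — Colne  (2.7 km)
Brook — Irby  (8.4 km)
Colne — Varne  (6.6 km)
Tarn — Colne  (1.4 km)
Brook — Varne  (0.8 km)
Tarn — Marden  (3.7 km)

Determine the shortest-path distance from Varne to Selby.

Compare a few routes:
Varne–Brook–Irby–Selby: 0.8+8.4+7.6 = 16.8
Varne–Brook–Colne–Irby–Selby: 0.8+1.4+5.2+7.6 = 15
Cheapest is Varne–Brook–Colne–Irby–Selby at 15 km.

15 km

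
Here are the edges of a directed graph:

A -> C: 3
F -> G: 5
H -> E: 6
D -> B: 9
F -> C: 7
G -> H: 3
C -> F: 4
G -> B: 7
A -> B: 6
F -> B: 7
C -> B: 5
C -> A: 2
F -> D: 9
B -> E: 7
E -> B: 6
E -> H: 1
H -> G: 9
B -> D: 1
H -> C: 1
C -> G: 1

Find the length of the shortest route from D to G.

19

Settle nodes by increasing distance from D:
D: 0
B: 9  (via D)
E: 16  (via B)
H: 17  (via E)
C: 18  (via H)
G: 19  (via C)
Shortest route: D → B → E → H → C → G = 19.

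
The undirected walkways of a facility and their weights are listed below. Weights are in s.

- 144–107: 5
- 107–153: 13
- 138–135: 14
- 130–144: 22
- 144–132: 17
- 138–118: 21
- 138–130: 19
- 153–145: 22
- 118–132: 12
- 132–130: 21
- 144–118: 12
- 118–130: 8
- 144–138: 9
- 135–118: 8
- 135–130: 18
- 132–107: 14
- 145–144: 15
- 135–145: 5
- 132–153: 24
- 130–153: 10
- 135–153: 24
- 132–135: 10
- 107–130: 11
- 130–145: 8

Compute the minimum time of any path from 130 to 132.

Running Dijkstra from 130:
130: 0
145: 8  (via 130)
118: 8  (via 130)
153: 10  (via 130)
107: 11  (via 130)
135: 13  (via 145)
144: 16  (via 107)
138: 19  (via 130)
132: 20  (via 118)
Shortest route: 130–118–132 = 20 s.

20 s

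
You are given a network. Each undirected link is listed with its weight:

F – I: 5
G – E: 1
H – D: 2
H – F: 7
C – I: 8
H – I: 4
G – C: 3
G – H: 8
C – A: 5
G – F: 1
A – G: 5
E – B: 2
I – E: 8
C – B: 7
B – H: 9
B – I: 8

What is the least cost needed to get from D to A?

Shortest distances from D:
D: 0
H: 2  (via D)
I: 6  (via H)
F: 9  (via H)
G: 10  (via H)
B: 11  (via H)
E: 11  (via G)
C: 13  (via G)
A: 15  (via G)
Shortest route: D–H–G–A = 15.

15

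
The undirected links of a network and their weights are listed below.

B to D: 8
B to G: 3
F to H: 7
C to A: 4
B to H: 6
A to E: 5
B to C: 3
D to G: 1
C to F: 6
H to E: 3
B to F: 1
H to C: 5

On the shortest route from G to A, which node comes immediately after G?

Candidate routes:
G–D–B–C–A: 1+8+3+4 = 16
G–B–F–C–A: 3+1+6+4 = 14
G–B–C–A: 3+3+4 = 10
The minimum is 10 via G–B–C–A.
So from G the first move is to B.

B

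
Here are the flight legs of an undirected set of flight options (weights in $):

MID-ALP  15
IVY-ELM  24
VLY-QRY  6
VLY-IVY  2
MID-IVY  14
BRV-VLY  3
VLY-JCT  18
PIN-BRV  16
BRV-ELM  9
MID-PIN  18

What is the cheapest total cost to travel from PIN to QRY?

$25

Settle nodes by increasing distance from PIN:
PIN: 0
BRV: 16  (via PIN)
MID: 18  (via PIN)
VLY: 19  (via BRV)
IVY: 21  (via VLY)
ELM: 25  (via BRV)
QRY: 25  (via VLY)
Shortest route: PIN–BRV–VLY–QRY = $25.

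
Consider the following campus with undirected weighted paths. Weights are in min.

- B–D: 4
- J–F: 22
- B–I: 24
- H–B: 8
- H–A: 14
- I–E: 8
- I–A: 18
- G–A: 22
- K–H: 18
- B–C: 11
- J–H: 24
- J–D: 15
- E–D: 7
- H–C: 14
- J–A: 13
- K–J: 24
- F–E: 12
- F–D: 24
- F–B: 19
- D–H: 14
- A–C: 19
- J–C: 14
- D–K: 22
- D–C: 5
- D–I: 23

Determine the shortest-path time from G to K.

Shortest distances from G:
G: 0
A: 22  (via G)
J: 35  (via A)
H: 36  (via A)
I: 40  (via A)
C: 41  (via A)
B: 44  (via H)
D: 46  (via C)
E: 48  (via I)
K: 54  (via H)
Shortest route: G–A–H–K = 54 min.

54 min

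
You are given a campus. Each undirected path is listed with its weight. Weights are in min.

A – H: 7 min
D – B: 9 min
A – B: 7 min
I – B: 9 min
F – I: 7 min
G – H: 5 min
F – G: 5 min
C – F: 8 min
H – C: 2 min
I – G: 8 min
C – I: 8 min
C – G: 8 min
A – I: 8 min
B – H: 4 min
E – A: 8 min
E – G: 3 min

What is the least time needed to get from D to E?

21 min

Candidate routes:
D - B - H - G - E: 9+4+5+3 = 21
D - B - A - E: 9+7+8 = 24
D - B - H - C - G - E: 9+4+2+8+3 = 26
Cheapest is D - B - H - G - E at 21 min.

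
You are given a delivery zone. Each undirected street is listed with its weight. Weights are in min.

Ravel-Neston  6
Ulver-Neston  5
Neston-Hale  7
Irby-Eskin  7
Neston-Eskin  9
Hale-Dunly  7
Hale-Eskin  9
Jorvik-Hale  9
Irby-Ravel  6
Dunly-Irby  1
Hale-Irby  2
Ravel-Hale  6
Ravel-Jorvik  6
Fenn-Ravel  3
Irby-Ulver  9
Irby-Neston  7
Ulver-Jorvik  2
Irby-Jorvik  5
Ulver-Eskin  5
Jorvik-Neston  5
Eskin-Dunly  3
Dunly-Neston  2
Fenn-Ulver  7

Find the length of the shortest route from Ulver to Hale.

9 min

Settle nodes by increasing distance from Ulver:
Ulver: 0
Jorvik: 2  (via Ulver)
Neston: 5  (via Ulver)
Eskin: 5  (via Ulver)
Irby: 7  (via Jorvik)
Dunly: 7  (via Neston)
Fenn: 7  (via Ulver)
Ravel: 8  (via Jorvik)
Hale: 9  (via Irby)
Shortest route: Ulver → Jorvik → Irby → Hale = 9 min.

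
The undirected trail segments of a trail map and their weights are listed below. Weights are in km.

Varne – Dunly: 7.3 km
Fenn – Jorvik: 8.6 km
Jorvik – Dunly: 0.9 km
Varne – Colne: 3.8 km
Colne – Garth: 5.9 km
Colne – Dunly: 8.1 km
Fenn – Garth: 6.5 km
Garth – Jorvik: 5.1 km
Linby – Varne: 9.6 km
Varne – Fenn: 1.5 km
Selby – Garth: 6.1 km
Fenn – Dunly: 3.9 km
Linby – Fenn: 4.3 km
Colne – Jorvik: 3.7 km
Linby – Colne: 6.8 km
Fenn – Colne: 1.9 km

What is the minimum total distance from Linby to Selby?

Shortest distances from Linby:
Linby: 0
Fenn: 4.3  (via Linby)
Varne: 5.8  (via Fenn)
Colne: 6.2  (via Fenn)
Dunly: 8.2  (via Fenn)
Jorvik: 9.1  (via Dunly)
Garth: 10.8  (via Fenn)
Selby: 16.9  (via Garth)
Shortest route: Linby → Fenn → Garth → Selby = 16.9 km.

16.9 km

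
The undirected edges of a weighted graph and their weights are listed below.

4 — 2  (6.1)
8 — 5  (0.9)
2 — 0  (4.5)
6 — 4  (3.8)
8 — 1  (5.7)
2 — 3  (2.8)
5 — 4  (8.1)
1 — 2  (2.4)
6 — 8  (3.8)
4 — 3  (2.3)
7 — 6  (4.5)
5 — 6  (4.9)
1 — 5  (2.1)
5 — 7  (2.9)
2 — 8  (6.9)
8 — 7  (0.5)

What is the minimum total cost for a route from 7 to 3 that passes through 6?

10.4

Best 7 to 6: 7–8–6 costing 4.3
Best 6 to 3: 6–4–3 costing 6.1
Total via 6: 4.3 + 6.1 = 10.4.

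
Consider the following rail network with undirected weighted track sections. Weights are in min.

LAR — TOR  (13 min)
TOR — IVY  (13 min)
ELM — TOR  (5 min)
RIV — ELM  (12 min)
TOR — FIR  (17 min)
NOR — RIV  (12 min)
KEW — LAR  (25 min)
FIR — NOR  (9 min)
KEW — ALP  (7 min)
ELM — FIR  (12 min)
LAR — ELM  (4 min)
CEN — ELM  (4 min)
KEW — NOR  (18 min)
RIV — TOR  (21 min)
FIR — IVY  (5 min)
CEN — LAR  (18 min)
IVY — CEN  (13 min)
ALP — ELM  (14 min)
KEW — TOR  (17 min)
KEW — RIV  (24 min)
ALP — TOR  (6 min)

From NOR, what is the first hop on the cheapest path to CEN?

FIR

Compare a few routes:
NOR → RIV → ELM → CEN: 12+12+4 = 28
NOR → FIR → IVY → CEN: 9+5+13 = 27
NOR → FIR → ELM → CEN: 9+12+4 = 25
Cheapest is NOR → FIR → ELM → CEN at 25 min.
So from NOR the first move is to FIR.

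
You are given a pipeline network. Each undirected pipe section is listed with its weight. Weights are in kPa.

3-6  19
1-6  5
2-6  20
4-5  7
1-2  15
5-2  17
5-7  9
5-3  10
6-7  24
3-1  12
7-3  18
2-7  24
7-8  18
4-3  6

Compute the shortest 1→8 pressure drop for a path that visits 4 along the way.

52 kPa

Shortest 1→4: 1–3–4 = 18
Shortest 4→8: 4–5–7–8 = 34
Total via 4: 18 + 34 = 52 kPa.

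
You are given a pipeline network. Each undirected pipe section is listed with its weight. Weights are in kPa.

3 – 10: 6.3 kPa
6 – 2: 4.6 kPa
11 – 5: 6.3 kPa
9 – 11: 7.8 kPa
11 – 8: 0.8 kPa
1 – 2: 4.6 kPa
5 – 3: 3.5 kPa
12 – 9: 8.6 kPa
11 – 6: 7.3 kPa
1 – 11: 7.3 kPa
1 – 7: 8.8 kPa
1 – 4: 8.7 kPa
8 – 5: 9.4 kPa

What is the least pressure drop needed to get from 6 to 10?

Shortest distances from 6:
6: 0
2: 4.6  (via 6)
11: 7.3  (via 6)
8: 8.1  (via 11)
1: 9.2  (via 2)
5: 13.6  (via 11)
9: 15.1  (via 11)
3: 17.1  (via 5)
4: 17.9  (via 1)
7: 18  (via 1)
10: 23.4  (via 3)
Shortest route: 6–11–5–3–10 = 23.4 kPa.

23.4 kPa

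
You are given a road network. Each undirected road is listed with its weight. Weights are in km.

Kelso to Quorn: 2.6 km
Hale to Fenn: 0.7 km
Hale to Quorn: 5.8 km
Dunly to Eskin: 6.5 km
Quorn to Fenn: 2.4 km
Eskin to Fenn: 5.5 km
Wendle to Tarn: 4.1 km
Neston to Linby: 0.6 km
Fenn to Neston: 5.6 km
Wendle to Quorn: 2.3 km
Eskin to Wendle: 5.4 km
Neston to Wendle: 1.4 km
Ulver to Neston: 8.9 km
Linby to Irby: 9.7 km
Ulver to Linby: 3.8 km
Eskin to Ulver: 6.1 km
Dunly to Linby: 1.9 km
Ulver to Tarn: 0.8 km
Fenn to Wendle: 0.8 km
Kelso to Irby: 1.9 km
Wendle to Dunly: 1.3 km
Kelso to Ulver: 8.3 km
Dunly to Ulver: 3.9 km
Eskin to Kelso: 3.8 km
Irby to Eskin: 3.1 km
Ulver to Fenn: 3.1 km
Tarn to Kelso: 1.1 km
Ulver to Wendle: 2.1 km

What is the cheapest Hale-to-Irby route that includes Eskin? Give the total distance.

Best Hale to Eskin: Hale–Fenn–Eskin costing 6.2
Shortest Eskin→Irby: Eskin–Irby = 3.1
Total via Eskin: 6.2 + 3.1 = 9.3 km.

9.3 km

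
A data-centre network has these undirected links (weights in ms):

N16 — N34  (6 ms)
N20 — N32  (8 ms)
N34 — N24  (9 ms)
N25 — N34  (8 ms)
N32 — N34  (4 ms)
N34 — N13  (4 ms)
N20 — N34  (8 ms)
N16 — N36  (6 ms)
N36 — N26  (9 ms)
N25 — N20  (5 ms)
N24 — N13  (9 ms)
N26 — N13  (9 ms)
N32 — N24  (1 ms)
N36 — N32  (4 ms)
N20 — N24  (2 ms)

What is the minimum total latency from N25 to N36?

12 ms

Shortest distances from N25:
N25: 0
N20: 5  (via N25)
N24: 7  (via N20)
N32: 8  (via N24)
N34: 8  (via N25)
N36: 12  (via N32)
Shortest route: N25 → N20 → N24 → N32 → N36 = 12 ms.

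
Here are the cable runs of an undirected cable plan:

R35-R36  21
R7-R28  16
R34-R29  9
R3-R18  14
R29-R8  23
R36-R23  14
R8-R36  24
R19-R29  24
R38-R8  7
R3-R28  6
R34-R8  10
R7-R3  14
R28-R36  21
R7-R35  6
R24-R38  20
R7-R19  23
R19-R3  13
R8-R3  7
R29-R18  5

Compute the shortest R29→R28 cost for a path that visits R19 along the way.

Shortest R29→R19: R29 → R19 = 24
Shortest R19→R28: R19 → R3 → R28 = 19
Total via R19: 24 + 19 = 43.

43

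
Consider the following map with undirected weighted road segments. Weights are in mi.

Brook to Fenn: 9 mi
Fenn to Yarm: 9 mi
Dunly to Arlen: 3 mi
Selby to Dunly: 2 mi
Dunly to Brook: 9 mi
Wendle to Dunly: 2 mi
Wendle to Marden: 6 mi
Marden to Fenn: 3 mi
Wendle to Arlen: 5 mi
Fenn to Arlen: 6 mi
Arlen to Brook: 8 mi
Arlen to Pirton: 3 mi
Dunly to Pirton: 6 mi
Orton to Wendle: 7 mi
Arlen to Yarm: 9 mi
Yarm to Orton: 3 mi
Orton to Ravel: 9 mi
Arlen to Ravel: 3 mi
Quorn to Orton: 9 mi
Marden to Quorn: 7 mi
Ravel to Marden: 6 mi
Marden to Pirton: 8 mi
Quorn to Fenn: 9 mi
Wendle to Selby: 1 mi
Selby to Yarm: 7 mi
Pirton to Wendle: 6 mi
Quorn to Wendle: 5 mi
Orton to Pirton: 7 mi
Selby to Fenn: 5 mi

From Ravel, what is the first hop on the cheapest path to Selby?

Candidate routes:
Ravel–Arlen–Dunly–Wendle–Selby: 3+3+2+1 = 9
Ravel–Arlen–Dunly–Selby: 3+3+2 = 8
Ravel–Arlen–Wendle–Selby: 3+5+1 = 9
Cheapest is Ravel–Arlen–Dunly–Selby at 8 mi.
So from Ravel the first move is to Arlen.

Arlen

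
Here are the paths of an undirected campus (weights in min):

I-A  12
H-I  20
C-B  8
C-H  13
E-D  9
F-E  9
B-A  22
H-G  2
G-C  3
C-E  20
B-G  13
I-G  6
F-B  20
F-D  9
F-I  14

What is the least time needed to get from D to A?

35 min

Shortest distances from D:
D: 0
E: 9  (via D)
F: 9  (via D)
I: 23  (via F)
B: 29  (via F)
C: 29  (via E)
G: 29  (via I)
H: 31  (via G)
A: 35  (via I)
Shortest route: D → F → I → A = 35 min.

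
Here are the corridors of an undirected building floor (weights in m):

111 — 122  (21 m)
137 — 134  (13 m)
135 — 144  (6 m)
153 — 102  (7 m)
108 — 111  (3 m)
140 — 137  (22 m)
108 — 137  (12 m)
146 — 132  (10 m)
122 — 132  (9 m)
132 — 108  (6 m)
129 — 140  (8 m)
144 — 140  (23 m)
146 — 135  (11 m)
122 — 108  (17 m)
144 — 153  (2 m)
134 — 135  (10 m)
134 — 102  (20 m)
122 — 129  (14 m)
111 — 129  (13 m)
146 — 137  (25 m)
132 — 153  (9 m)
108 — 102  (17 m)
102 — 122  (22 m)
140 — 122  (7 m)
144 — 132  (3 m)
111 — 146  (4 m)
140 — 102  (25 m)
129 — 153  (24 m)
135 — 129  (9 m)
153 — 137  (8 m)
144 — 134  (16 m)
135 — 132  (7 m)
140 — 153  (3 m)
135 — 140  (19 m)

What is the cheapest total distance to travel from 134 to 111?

25 m

Shortest distances from 134:
134: 0
135: 10  (via 134)
137: 13  (via 134)
144: 16  (via 134)
132: 17  (via 135)
153: 18  (via 144)
129: 19  (via 135)
102: 20  (via 134)
140: 21  (via 153)
146: 21  (via 135)
108: 23  (via 132)
111: 25  (via 146)
Shortest route: 134–135–146–111 = 25 m.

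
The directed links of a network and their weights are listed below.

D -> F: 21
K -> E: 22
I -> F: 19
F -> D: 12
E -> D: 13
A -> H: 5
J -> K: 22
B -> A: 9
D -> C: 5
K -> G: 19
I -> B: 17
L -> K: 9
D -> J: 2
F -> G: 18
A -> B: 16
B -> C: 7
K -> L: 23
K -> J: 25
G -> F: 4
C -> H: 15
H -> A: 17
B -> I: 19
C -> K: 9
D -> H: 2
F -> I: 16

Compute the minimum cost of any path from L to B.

65

Enumerating some paths:
L - K - G - F - I - B: 9+19+4+16+17 = 65
L - K - E - D - H - A - B: 9+22+13+2+17+16 = 79
The minimum is 65 via L - K - G - F - I - B.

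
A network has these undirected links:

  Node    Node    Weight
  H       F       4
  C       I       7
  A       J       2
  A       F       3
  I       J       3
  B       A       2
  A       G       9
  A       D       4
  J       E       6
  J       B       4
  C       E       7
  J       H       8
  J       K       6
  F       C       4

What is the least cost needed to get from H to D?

Shortest distances from H:
H: 0
F: 4  (via H)
A: 7  (via F)
C: 8  (via F)
J: 8  (via H)
B: 9  (via A)
D: 11  (via A)
Shortest route: H–F–A–D = 11.

11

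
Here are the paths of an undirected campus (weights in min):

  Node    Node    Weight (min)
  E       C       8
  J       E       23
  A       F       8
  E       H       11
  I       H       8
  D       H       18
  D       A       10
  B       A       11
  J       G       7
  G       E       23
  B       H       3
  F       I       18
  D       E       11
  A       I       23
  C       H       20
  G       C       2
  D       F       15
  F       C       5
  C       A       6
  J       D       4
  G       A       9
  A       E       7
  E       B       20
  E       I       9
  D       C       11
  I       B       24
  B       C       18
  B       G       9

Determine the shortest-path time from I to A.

16 min

Compare a few routes:
I → A: 23 = 23
I → H → B → A: 8+3+11 = 22
I → E → A: 9+7 = 16
The minimum is 16 min via I → E → A.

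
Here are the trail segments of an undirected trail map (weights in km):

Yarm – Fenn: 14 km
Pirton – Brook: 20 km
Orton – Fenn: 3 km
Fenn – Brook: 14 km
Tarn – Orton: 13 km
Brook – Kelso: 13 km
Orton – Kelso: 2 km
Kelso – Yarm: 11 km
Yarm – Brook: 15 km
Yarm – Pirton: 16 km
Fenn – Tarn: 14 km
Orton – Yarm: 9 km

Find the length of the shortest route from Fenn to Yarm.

Running Dijkstra from Fenn:
Fenn: 0
Orton: 3  (via Fenn)
Kelso: 5  (via Orton)
Yarm: 12  (via Orton)
Shortest route: Fenn → Orton → Yarm = 12 km.

12 km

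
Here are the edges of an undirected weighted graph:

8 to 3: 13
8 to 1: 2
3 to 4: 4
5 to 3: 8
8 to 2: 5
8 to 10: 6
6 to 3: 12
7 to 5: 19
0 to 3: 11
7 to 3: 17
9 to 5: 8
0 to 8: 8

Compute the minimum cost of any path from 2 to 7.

35

Candidate routes:
2 → 8 → 0 → 3 → 7: 5+8+11+17 = 41
2 → 8 → 3 → 7: 5+13+17 = 35
The minimum is 35 via 2 → 8 → 3 → 7.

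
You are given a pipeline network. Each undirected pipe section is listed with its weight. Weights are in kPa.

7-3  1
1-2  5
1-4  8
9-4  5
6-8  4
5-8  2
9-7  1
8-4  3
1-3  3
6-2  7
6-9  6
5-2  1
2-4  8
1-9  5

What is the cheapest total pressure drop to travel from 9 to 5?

Compare a few routes:
9–1–2–5: 5+5+1 = 11
9–4–8–5: 5+3+2 = 10
Cheapest is 9–4–8–5 at 10 kPa.

10 kPa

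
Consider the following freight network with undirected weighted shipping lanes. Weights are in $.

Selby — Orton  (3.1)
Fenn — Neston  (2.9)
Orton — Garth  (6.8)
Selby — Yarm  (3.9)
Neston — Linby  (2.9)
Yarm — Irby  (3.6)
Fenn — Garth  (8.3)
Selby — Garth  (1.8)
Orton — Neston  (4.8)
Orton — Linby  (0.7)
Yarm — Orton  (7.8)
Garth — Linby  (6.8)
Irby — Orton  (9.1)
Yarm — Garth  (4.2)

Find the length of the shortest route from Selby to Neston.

$6.7

Running Dijkstra from Selby:
Selby: 0
Garth: 1.8  (via Selby)
Orton: 3.1  (via Selby)
Linby: 3.8  (via Orton)
Yarm: 3.9  (via Selby)
Neston: 6.7  (via Linby)
Shortest route: Selby → Orton → Linby → Neston = $6.7.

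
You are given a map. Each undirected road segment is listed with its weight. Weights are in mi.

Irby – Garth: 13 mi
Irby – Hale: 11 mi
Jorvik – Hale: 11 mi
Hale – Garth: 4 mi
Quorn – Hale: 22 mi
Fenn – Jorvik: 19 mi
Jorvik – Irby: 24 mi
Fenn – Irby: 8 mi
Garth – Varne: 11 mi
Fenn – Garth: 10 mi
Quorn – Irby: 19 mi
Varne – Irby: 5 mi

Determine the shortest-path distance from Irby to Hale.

11 mi

Running Dijkstra from Irby:
Irby: 0
Varne: 5  (via Irby)
Fenn: 8  (via Irby)
Hale: 11  (via Irby)
Shortest route: Irby–Hale = 11 mi.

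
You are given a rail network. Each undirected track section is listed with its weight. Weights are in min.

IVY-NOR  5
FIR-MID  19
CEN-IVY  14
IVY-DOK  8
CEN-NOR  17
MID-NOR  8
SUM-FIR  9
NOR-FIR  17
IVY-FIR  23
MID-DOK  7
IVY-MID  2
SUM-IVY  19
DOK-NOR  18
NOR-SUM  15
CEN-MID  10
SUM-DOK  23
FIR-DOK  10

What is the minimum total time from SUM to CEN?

31 min

Compare a few routes:
SUM → IVY → MID → CEN: 19+2+10 = 31
SUM → NOR → IVY → MID → CEN: 15+5+2+10 = 32
Cheapest is SUM → IVY → MID → CEN at 31 min.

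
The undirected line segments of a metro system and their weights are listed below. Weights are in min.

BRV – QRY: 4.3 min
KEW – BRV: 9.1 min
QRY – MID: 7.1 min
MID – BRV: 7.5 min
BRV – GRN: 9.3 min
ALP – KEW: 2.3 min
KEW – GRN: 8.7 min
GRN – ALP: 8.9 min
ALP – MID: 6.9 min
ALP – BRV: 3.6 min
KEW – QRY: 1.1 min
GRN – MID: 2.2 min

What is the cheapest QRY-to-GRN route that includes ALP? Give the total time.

12.3 min

Best QRY to ALP: QRY → KEW → ALP costing 3.4
Best ALP to GRN: ALP → GRN costing 8.9
Total via ALP: 3.4 + 8.9 = 12.3 min.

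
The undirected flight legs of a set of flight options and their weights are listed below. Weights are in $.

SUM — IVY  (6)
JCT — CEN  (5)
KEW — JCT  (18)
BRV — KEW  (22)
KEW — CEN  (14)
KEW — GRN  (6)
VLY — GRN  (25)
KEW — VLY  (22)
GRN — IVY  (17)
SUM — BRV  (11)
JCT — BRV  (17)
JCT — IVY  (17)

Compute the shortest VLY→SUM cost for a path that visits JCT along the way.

$63

Best VLY to JCT: VLY–KEW–JCT costing 40
Shortest JCT→SUM: JCT–IVY–SUM = 23
Total via JCT: 40 + 23 = $63.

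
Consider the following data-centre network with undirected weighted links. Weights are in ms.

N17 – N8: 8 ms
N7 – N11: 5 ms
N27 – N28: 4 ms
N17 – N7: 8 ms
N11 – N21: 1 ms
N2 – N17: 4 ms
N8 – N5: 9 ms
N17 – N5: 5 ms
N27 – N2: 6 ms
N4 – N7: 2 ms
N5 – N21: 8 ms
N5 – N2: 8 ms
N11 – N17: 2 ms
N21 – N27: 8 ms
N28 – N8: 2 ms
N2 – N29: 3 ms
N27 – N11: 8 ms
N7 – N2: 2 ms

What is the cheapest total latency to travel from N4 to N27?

10 ms

Shortest distances from N4:
N4: 0
N7: 2  (via N4)
N2: 4  (via N7)
N11: 7  (via N7)
N29: 7  (via N2)
N17: 8  (via N2)
N21: 8  (via N11)
N27: 10  (via N2)
Shortest route: N4–N7–N2–N27 = 10 ms.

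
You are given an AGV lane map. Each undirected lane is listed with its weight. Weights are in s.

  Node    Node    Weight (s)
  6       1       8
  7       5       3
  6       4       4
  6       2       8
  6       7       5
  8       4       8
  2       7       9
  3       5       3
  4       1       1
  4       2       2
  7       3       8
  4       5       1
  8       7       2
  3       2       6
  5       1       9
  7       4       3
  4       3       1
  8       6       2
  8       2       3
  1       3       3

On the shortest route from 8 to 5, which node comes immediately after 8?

7

Enumerating some paths:
8 → 7 → 5: 2+3 = 5
8 → 7 → 4 → 5: 2+3+1 = 6
The minimum is 5 s via 8 → 7 → 5.
So from 8 the first move is to 7.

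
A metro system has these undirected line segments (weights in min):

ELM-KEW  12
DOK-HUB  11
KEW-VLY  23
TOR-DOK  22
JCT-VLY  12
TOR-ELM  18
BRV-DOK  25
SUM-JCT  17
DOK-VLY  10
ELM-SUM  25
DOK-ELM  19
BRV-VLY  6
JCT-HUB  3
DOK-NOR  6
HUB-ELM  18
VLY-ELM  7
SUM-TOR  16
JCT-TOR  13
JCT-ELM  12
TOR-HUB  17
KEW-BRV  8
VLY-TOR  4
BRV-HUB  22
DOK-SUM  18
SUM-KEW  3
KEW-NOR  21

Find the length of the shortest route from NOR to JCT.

Compare a few routes:
NOR → DOK → HUB → JCT: 6+11+3 = 20
NOR → DOK → VLY → JCT: 6+10+12 = 28
The minimum is 20 min via NOR → DOK → HUB → JCT.

20 min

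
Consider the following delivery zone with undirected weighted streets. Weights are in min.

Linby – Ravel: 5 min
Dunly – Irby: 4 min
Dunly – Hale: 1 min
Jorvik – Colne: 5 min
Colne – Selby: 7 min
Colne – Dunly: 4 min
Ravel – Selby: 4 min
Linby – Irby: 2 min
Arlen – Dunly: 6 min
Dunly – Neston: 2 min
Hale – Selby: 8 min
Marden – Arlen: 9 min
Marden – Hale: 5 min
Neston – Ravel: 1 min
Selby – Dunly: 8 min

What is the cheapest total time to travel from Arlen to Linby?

12 min

Running Dijkstra from Arlen:
Arlen: 0
Dunly: 6  (via Arlen)
Hale: 7  (via Dunly)
Neston: 8  (via Dunly)
Marden: 9  (via Arlen)
Ravel: 9  (via Neston)
Colne: 10  (via Dunly)
Irby: 10  (via Dunly)
Linby: 12  (via Irby)
Shortest route: Arlen–Dunly–Irby–Linby = 12 min.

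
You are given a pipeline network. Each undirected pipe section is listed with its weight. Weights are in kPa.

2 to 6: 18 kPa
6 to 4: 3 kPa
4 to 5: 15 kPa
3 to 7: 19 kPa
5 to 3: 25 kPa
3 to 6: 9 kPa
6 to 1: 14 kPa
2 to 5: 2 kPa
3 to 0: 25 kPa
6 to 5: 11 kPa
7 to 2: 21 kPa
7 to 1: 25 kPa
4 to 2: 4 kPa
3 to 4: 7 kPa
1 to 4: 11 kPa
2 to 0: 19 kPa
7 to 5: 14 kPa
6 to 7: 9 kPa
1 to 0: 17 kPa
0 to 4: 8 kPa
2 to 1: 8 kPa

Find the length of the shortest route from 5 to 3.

Running Dijkstra from 5:
5: 0
2: 2  (via 5)
4: 6  (via 2)
6: 9  (via 4)
1: 10  (via 2)
3: 13  (via 4)
Shortest route: 5 → 2 → 4 → 3 = 13 kPa.

13 kPa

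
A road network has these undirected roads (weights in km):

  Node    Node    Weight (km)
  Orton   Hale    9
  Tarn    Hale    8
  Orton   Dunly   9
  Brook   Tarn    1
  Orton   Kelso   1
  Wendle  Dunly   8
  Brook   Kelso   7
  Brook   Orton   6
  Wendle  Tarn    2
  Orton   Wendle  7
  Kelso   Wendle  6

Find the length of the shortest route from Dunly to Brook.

Shortest distances from Dunly:
Dunly: 0
Wendle: 8  (via Dunly)
Orton: 9  (via Dunly)
Kelso: 10  (via Orton)
Tarn: 10  (via Wendle)
Brook: 11  (via Tarn)
Shortest route: Dunly–Wendle–Tarn–Brook = 11 km.

11 km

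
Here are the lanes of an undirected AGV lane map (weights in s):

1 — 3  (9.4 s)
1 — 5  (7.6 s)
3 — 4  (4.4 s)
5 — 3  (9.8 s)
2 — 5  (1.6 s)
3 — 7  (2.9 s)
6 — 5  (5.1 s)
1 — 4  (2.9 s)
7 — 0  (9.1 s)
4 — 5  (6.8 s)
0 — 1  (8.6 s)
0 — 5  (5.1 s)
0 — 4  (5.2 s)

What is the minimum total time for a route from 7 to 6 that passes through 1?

Shortest 7→1: 7 → 3 → 4 → 1 = 10.2
Best 1 to 6: 1 → 5 → 6 costing 12.7
Total via 1: 10.2 + 12.7 = 22.9 s.

22.9 s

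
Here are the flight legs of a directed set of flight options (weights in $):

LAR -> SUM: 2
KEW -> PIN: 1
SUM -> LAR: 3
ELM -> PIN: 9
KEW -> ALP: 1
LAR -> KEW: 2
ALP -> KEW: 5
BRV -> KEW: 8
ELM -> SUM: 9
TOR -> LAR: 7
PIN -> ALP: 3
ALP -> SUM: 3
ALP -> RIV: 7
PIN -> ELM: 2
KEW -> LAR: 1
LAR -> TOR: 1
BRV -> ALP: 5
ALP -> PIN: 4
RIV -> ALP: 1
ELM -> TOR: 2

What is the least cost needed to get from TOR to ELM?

$12

Settle nodes by increasing distance from TOR:
TOR: 0
LAR: 7  (via TOR)
KEW: 9  (via LAR)
SUM: 9  (via LAR)
ALP: 10  (via KEW)
PIN: 10  (via KEW)
ELM: 12  (via PIN)
Shortest route: TOR → LAR → KEW → PIN → ELM = $12.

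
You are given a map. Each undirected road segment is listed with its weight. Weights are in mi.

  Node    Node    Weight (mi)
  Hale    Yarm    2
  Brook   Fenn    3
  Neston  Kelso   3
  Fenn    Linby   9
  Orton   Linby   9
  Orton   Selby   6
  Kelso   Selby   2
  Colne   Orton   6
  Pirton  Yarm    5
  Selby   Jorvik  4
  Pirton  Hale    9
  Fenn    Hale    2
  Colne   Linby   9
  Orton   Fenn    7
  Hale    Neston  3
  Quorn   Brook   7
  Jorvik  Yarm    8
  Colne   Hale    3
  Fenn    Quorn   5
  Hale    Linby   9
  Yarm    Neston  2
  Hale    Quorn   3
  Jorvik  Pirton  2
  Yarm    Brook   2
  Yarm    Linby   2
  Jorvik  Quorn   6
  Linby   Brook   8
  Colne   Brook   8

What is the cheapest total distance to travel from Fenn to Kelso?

Running Dijkstra from Fenn:
Fenn: 0
Hale: 2  (via Fenn)
Brook: 3  (via Fenn)
Yarm: 4  (via Hale)
Quorn: 5  (via Fenn)
Neston: 5  (via Hale)
Colne: 5  (via Hale)
Linby: 6  (via Yarm)
Orton: 7  (via Fenn)
Kelso: 8  (via Neston)
Shortest route: Fenn → Hale → Neston → Kelso = 8 mi.

8 mi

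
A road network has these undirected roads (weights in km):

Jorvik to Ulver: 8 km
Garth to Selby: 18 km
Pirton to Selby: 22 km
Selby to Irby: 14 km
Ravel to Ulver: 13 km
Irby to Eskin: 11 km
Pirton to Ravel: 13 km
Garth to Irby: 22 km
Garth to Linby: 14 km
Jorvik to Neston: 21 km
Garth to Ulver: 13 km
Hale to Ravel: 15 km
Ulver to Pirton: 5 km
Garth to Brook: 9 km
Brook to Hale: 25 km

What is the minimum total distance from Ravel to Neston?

Shortest distances from Ravel:
Ravel: 0
Ulver: 13  (via Ravel)
Pirton: 13  (via Ravel)
Hale: 15  (via Ravel)
Jorvik: 21  (via Ulver)
Garth: 26  (via Ulver)
Brook: 35  (via Garth)
Selby: 35  (via Pirton)
Linby: 40  (via Garth)
Neston: 42  (via Jorvik)
Shortest route: Ravel–Ulver–Jorvik–Neston = 42 km.

42 km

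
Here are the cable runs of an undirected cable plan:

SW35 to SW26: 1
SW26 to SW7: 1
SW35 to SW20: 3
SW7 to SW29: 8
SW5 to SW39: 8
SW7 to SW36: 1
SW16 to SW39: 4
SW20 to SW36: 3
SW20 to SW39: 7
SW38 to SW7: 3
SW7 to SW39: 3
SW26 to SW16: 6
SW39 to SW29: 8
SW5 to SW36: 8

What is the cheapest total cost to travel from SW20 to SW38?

7

Shortest distances from SW20:
SW20: 0
SW36: 3  (via SW20)
SW35: 3  (via SW20)
SW7: 4  (via SW36)
SW26: 4  (via SW35)
SW38: 7  (via SW7)
Shortest route: SW20–SW36–SW7–SW38 = 7.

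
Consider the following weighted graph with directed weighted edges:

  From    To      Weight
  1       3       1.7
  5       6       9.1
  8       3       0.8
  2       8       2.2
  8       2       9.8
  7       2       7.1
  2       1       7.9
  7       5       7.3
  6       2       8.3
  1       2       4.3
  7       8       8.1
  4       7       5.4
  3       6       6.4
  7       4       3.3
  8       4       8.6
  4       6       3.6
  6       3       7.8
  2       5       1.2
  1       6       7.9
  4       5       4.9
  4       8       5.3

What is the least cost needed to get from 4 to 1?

19.8

Settle nodes by increasing distance from 4:
4: 0
6: 3.6  (via 4)
5: 4.9  (via 4)
8: 5.3  (via 4)
7: 5.4  (via 4)
3: 6.1  (via 8)
2: 11.9  (via 6)
1: 19.8  (via 2)
Shortest route: 4 → 6 → 2 → 1 = 19.8.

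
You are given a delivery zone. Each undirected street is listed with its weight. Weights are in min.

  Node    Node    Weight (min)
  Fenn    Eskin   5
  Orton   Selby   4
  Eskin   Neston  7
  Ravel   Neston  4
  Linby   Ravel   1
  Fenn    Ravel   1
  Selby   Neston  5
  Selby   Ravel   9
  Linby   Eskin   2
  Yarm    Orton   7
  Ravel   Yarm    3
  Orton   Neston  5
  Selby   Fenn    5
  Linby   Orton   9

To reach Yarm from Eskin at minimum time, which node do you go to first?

Linby

Candidate routes:
Eskin - Linby - Ravel - Yarm: 2+1+3 = 6
Eskin - Fenn - Ravel - Yarm: 5+1+3 = 9
The minimum is 6 min via Eskin - Linby - Ravel - Yarm.
So from Eskin the first move is to Linby.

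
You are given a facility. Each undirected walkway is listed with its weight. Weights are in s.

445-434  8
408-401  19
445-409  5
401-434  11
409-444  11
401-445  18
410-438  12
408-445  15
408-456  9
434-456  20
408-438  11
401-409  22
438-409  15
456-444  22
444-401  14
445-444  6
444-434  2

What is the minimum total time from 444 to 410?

38 s

Settle nodes by increasing distance from 444:
444: 0
434: 2  (via 444)
445: 6  (via 444)
409: 11  (via 444)
401: 13  (via 434)
408: 21  (via 445)
456: 22  (via 444)
438: 26  (via 409)
410: 38  (via 438)
Shortest route: 444–409–438–410 = 38 s.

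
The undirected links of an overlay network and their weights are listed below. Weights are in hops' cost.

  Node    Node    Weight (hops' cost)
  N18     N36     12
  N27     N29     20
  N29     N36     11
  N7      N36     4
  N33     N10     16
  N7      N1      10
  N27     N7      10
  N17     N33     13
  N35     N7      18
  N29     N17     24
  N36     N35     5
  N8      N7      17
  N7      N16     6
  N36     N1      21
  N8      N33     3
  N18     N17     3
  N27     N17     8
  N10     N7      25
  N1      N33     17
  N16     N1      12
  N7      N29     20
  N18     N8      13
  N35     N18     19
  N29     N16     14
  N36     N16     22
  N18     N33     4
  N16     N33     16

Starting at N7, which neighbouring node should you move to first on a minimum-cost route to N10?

N10

Candidate routes:
N7 - N36 - N18 - N33 - N10: 4+12+4+16 = 36
N7 - N8 - N33 - N10: 17+3+16 = 36
N7 - N10: 25 = 25
Cheapest is N7 - N10 at 25 hops' cost.
So from N7 the first move is to N10.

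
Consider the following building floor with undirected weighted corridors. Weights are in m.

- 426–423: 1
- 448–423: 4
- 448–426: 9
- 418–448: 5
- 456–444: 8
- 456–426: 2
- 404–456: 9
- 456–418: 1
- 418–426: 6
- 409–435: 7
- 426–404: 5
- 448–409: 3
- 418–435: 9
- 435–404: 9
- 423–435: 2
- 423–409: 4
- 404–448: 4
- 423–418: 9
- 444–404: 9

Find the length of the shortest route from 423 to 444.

11 m

Running Dijkstra from 423:
423: 0
426: 1  (via 423)
435: 2  (via 423)
456: 3  (via 426)
448: 4  (via 423)
418: 4  (via 456)
409: 4  (via 423)
404: 6  (via 426)
444: 11  (via 456)
Shortest route: 423 → 426 → 456 → 444 = 11 m.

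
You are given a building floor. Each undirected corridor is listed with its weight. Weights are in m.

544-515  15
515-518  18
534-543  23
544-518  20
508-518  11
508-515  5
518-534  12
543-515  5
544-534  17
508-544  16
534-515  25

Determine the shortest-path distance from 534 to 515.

25 m

Shortest distances from 534:
534: 0
518: 12  (via 534)
544: 17  (via 534)
543: 23  (via 534)
508: 23  (via 518)
515: 25  (via 534)
Shortest route: 534–515 = 25 m.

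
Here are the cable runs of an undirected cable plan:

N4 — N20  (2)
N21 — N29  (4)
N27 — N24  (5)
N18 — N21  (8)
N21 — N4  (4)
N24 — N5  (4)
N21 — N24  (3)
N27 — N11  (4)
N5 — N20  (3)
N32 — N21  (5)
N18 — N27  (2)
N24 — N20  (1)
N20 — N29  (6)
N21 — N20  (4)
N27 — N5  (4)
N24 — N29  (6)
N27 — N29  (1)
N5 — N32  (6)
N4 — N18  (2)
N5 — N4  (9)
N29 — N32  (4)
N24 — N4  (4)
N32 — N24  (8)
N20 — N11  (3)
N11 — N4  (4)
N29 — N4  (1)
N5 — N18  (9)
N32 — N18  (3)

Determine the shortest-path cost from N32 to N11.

Shortest distances from N32:
N32: 0
N18: 3  (via N32)
N29: 4  (via N32)
N4: 5  (via N18)
N21: 5  (via N32)
N27: 5  (via N18)
N5: 6  (via N32)
N20: 7  (via N4)
N24: 8  (via N32)
N11: 9  (via N4)
Shortest route: N32–N18–N4–N11 = 9.

9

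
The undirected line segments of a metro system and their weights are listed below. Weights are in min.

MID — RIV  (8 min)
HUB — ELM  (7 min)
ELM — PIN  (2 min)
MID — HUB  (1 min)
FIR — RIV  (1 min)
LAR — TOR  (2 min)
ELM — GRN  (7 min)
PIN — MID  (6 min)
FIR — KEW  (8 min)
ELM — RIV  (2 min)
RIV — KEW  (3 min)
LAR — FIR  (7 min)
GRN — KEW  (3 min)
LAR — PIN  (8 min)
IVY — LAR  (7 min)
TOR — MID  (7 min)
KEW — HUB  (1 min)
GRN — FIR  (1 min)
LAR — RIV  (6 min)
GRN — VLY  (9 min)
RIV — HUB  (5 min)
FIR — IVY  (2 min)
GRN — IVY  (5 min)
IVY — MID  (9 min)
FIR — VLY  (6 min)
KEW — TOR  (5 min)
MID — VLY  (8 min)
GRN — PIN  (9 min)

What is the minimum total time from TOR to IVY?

9 min

Running Dijkstra from TOR:
TOR: 0
LAR: 2  (via TOR)
KEW: 5  (via TOR)
HUB: 6  (via KEW)
MID: 7  (via TOR)
GRN: 8  (via KEW)
RIV: 8  (via LAR)
FIR: 9  (via LAR)
IVY: 9  (via LAR)
Shortest route: TOR → LAR → IVY = 9 min.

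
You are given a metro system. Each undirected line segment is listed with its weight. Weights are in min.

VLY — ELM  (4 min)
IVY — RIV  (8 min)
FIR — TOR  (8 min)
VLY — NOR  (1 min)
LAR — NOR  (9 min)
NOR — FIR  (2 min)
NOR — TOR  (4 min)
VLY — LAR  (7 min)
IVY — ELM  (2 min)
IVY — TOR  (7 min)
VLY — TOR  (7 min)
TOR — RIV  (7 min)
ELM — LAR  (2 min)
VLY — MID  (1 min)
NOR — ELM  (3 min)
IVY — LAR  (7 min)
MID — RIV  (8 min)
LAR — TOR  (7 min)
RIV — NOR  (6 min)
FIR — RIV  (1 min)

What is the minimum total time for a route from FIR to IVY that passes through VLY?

9 min

Best FIR to VLY: FIR → NOR → VLY costing 3
Shortest VLY→IVY: VLY → ELM → IVY = 6
Total via VLY: 3 + 6 = 9 min.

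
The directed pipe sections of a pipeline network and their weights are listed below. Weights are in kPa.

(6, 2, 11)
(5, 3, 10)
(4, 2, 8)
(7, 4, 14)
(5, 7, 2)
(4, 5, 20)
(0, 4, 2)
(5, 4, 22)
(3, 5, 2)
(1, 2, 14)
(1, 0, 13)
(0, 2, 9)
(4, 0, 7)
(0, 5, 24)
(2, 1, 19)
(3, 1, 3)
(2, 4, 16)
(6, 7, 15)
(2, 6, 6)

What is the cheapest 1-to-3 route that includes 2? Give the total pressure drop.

Shortest 1→2: 1 → 2 = 14
Shortest 2→3: 2 → 4 → 5 → 3 = 46
Total via 2: 14 + 46 = 60 kPa.

60 kPa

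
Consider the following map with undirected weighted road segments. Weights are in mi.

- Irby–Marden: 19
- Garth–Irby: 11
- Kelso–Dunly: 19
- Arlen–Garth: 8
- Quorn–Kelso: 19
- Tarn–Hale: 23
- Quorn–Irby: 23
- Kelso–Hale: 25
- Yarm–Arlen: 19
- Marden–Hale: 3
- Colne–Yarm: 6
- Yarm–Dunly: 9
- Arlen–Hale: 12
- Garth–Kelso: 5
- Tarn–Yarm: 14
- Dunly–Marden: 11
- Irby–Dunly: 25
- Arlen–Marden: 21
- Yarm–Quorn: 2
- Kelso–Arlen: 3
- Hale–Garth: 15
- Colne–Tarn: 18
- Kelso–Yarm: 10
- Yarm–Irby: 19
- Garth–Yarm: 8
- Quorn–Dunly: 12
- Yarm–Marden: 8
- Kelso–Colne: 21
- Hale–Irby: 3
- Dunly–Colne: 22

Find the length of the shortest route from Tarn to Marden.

22 mi

Compare a few routes:
Tarn–Colne–Yarm–Marden: 18+6+8 = 32
Tarn–Hale–Marden: 23+3 = 26
Tarn–Yarm–Marden: 14+8 = 22
The minimum is 22 mi via Tarn–Yarm–Marden.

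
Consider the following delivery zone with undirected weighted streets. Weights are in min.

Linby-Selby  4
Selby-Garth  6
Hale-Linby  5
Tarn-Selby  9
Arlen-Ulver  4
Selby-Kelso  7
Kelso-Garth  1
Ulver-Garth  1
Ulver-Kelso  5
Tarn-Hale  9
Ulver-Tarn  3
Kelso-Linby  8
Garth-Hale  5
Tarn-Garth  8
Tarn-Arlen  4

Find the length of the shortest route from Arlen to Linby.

Enumerating some paths:
Arlen → Ulver → Garth → Selby → Linby: 4+1+6+4 = 15
Arlen → Ulver → Garth → Kelso → Linby: 4+1+1+8 = 14
Arlen → Ulver → Garth → Hale → Linby: 4+1+5+5 = 15
Arlen → Ulver → Kelso → Linby: 4+5+8 = 17
The minimum is 14 min via Arlen → Ulver → Garth → Kelso → Linby.

14 min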